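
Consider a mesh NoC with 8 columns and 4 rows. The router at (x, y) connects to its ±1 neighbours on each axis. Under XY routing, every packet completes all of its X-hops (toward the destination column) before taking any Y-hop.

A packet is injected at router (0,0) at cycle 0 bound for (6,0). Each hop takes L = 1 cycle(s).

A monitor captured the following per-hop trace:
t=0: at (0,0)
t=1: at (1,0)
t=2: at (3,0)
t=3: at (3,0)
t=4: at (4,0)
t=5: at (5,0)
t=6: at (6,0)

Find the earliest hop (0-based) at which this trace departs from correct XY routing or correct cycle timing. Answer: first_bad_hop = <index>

first_bad_hop = 2

[1] (+1,+0) / 1c ⇒ ok
[2] (+2,+0) / 1c ⇒ BAD: non-unit step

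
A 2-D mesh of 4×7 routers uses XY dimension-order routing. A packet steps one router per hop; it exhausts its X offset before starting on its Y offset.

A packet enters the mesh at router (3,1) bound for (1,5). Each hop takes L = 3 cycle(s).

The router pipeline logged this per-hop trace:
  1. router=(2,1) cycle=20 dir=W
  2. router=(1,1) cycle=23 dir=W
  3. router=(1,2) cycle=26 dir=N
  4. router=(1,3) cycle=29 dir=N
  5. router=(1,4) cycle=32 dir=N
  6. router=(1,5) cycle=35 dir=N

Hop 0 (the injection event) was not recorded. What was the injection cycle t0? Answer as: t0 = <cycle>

cyc[1] = 20 and cyc[k] = t0 + k·L for every k.
So t0 = 20 − 1·3 = 17.

t0 = 17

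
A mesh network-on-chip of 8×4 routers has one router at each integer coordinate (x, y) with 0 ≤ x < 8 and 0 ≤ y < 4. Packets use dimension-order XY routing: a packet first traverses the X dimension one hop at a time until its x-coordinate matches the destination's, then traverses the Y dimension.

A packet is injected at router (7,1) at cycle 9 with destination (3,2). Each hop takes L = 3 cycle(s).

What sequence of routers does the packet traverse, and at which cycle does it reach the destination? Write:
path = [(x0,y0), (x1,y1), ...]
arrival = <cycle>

path = [(7,1), (6,1), (5,1), (4,1), (3,1), (3,2)]
arrival = 24

hop 0: (7,1) @ cyc 9
hop 1: (6,1) @ cyc 12  [W]
hop 2: (5,1) @ cyc 15  [W]
hop 3: (4,1) @ cyc 18  [W]
hop 4: (3,1) @ cyc 21  [W]
hop 5: (3,2) @ cyc 24  [N]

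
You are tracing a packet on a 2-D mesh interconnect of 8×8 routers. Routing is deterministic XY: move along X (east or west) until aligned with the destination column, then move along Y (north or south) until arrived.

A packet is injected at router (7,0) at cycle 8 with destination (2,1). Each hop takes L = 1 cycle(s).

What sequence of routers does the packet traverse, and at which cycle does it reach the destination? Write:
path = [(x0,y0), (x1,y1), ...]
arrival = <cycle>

#0 — 7,0 | c8
#1 — 6,0 | c9 | W
#2 — 5,0 | c10 | W
#3 — 4,0 | c11 | W
#4 — 3,0 | c12 | W
#5 — 2,0 | c13 | W
#6 — 2,1 | c14 | N

path = [(7,0), (6,0), (5,0), (4,0), (3,0), (2,0), (2,1)]
arrival = 14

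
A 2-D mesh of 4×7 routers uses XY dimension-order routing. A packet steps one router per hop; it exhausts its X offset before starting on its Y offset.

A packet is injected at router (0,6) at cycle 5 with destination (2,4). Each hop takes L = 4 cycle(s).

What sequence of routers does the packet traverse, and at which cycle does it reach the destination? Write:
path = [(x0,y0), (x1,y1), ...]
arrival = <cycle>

path = [(0,6), (1,6), (2,6), (2,5), (2,4)]
arrival = 21

[0] x=0 y=6 t=5
[1] x=1 y=6 t=9 →E
[2] x=2 y=6 t=13 →E
[3] x=2 y=5 t=17 →S
[4] x=2 y=4 t=21 →S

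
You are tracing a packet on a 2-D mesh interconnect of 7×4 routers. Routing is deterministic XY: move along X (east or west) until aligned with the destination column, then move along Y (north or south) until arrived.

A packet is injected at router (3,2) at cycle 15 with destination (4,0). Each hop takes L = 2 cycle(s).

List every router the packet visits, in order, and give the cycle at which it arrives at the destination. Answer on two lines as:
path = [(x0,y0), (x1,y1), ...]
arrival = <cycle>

  0. router=(3,2) cycle=15 (inject)
  1. router=(4,2) cycle=17 dir=E
  2. router=(4,1) cycle=19 dir=S
  3. router=(4,0) cycle=21 dir=S

path = [(3,2), (4,2), (4,1), (4,0)]
arrival = 21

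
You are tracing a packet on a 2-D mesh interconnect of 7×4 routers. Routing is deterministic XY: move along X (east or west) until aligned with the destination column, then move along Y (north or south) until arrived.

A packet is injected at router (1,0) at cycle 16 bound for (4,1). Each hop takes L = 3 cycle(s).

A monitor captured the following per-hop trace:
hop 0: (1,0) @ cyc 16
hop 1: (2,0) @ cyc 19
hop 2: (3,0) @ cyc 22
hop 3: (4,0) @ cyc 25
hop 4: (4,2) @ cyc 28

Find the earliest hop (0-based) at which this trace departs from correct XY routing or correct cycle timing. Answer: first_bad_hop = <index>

first_bad_hop = 4

check 1→ d=(1,0) cyc+3: ok
check 2→ d=(1,0) cyc+3: ok
check 3→ d=(1,0) cyc+3: ok
check 4→ d=(0,2) cyc+3: BAD: non-unit step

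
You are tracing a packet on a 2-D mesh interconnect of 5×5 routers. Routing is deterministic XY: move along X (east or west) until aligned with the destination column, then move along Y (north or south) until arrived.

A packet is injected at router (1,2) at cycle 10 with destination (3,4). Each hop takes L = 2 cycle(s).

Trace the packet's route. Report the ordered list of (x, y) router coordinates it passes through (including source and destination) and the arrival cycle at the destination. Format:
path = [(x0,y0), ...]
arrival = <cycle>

path = [(1,2), (2,2), (3,2), (3,3), (3,4)]
arrival = 18

hop 0: (1,2) @ cyc 10
hop 1: (2,2) @ cyc 12  [E]
hop 2: (3,2) @ cyc 14  [E]
hop 3: (3,3) @ cyc 16  [N]
hop 4: (3,4) @ cyc 18  [N]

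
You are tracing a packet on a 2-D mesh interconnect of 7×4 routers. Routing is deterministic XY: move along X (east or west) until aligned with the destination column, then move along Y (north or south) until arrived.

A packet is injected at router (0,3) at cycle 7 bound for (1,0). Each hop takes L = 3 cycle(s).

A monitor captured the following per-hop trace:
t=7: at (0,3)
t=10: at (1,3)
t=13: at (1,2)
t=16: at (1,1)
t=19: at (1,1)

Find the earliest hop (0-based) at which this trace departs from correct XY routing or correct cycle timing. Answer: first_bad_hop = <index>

hop 1: step (+1,+0), +3 cyc — ok
hop 2: step (+0,-1), +3 cyc — ok
hop 3: step (+0,-1), +3 cyc — ok
hop 4: step (+0,+0), +3 cyc — BAD: non-unit step

first_bad_hop = 4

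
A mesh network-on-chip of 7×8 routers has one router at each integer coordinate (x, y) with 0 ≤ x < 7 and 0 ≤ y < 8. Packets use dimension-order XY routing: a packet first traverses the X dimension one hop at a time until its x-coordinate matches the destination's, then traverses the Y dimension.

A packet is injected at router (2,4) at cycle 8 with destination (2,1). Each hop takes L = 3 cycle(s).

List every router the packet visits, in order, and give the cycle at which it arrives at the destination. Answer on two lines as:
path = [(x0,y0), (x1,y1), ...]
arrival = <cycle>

  0. router=(2,4) cycle=8 (inject)
  1. router=(2,3) cycle=11 dir=S
  2. router=(2,2) cycle=14 dir=S
  3. router=(2,1) cycle=17 dir=S

path = [(2,4), (2,3), (2,2), (2,1)]
arrival = 17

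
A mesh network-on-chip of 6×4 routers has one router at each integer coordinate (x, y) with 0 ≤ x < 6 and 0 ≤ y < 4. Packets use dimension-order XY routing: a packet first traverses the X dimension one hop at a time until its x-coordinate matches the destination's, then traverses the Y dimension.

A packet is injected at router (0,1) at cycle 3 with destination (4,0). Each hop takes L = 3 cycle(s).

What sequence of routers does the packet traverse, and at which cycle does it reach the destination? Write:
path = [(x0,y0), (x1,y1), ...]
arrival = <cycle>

hop 0: (0,1) @ cyc 3
hop 1: (1,1) @ cyc 6  [E]
hop 2: (2,1) @ cyc 9  [E]
hop 3: (3,1) @ cyc 12  [E]
hop 4: (4,1) @ cyc 15  [E]
hop 5: (4,0) @ cyc 18  [S]

path = [(0,1), (1,1), (2,1), (3,1), (4,1), (4,0)]
arrival = 18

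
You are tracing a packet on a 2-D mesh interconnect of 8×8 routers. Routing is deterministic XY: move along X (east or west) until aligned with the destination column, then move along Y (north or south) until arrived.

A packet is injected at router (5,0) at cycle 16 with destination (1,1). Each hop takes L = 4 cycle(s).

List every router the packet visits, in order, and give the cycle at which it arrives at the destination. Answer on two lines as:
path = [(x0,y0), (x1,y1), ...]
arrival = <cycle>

hop 0: (5,0) @ cyc 16
hop 1: (4,0) @ cyc 20  [W]
hop 2: (3,0) @ cyc 24  [W]
hop 3: (2,0) @ cyc 28  [W]
hop 4: (1,0) @ cyc 32  [W]
hop 5: (1,1) @ cyc 36  [N]

path = [(5,0), (4,0), (3,0), (2,0), (1,0), (1,1)]
arrival = 36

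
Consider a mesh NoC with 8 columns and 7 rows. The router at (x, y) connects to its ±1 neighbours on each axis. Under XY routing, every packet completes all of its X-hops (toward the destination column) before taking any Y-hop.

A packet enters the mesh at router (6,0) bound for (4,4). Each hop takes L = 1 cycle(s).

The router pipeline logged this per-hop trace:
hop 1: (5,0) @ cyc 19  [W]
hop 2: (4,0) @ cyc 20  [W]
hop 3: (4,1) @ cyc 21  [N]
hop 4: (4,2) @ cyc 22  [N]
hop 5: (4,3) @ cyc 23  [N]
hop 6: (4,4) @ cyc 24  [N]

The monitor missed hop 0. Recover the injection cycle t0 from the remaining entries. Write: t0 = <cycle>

Hop 1 reached at cycle 19; hop k is at t0 + k·L.
Therefore t0 = 19 − L = 18.

t0 = 18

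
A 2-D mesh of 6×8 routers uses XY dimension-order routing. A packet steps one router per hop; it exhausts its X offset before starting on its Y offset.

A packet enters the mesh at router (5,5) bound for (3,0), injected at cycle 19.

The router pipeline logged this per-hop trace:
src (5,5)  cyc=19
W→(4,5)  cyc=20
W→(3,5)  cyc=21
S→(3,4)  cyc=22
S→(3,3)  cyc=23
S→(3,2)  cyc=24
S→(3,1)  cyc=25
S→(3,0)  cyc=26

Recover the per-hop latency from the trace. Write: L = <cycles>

L = 1

From hop 0 (19) to hop 1 (20): +1 cycles.
That increment is L by definition: L = 1.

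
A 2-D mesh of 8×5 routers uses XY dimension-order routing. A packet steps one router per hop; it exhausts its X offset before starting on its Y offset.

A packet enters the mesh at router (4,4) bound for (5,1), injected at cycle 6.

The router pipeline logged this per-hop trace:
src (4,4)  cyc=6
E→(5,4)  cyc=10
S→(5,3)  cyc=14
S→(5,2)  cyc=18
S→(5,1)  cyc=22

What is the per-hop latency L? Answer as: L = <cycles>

Δcyc across hop 0→1: 10 − 6 = 4.
Each hop adds L, hence L = 4.

L = 4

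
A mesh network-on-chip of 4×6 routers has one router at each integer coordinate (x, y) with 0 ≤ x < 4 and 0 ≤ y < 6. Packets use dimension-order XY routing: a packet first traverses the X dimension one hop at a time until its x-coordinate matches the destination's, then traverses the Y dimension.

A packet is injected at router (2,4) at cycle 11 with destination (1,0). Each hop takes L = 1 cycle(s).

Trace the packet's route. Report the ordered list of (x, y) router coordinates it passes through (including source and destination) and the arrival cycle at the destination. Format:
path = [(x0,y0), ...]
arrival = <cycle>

  0. router=(2,4) cycle=11 (inject)
  1. router=(1,4) cycle=12 dir=W
  2. router=(1,3) cycle=13 dir=S
  3. router=(1,2) cycle=14 dir=S
  4. router=(1,1) cycle=15 dir=S
  5. router=(1,0) cycle=16 dir=S

path = [(2,4), (1,4), (1,3), (1,2), (1,1), (1,0)]
arrival = 16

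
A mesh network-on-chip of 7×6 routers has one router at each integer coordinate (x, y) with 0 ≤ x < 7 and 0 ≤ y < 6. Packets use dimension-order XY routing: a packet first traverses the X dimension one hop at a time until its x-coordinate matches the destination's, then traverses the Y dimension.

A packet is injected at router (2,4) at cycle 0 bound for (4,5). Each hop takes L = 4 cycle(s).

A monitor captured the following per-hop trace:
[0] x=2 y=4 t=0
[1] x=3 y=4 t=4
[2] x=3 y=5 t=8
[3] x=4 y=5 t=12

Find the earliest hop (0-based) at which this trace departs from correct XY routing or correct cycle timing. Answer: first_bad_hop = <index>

first_bad_hop = 2

hop 1: step (+1,+0), +4 cyc — ok
hop 2: step (+0,+1), +4 cyc — BAD: Y-move but x=3≠4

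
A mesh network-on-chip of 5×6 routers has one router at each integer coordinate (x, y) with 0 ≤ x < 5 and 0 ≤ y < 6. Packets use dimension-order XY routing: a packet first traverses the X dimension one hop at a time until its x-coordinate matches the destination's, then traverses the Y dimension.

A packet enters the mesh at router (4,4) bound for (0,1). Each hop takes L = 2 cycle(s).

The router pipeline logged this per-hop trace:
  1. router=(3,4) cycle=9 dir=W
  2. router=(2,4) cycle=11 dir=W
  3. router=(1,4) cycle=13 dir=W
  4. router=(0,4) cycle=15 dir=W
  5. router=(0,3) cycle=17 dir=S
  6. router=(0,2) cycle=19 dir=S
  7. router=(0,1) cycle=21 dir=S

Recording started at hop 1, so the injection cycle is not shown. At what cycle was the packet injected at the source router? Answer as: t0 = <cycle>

At hop 1 the cycle is 9; in general cyc_k = t0 + kL.
Subtract one hop: t0 = 9 − 2 = 7.

t0 = 7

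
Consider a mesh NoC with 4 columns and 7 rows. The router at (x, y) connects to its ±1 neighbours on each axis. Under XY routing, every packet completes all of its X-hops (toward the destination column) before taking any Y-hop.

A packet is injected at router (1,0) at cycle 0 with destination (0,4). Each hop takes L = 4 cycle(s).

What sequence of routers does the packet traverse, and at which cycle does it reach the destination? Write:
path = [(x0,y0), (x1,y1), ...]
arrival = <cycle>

path = [(1,0), (0,0), (0,1), (0,2), (0,3), (0,4)]
arrival = 20

  0. router=(1,0) cycle=0 (inject)
  1. router=(0,0) cycle=4 dir=W
  2. router=(0,1) cycle=8 dir=N
  3. router=(0,2) cycle=12 dir=N
  4. router=(0,3) cycle=16 dir=N
  5. router=(0,4) cycle=20 dir=N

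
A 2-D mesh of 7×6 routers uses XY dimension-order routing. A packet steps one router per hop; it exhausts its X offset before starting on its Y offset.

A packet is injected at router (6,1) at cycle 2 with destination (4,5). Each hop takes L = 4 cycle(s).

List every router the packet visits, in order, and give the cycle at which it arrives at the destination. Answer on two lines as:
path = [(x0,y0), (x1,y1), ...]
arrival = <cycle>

path = [(6,1), (5,1), (4,1), (4,2), (4,3), (4,4), (4,5)]
arrival = 26

#0 — 6,1 | c2
#1 — 5,1 | c6 | W
#2 — 4,1 | c10 | W
#3 — 4,2 | c14 | N
#4 — 4,3 | c18 | N
#5 — 4,4 | c22 | N
#6 — 4,5 | c26 | N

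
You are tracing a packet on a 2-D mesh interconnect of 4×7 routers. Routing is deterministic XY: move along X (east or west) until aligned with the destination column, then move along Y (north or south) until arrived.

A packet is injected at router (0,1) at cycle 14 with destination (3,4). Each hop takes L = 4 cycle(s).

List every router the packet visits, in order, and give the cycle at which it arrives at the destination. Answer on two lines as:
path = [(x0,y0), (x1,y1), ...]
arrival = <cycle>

path = [(0,1), (1,1), (2,1), (3,1), (3,2), (3,3), (3,4)]
arrival = 38

[0] x=0 y=1 t=14
[1] x=1 y=1 t=18 →E
[2] x=2 y=1 t=22 →E
[3] x=3 y=1 t=26 →E
[4] x=3 y=2 t=30 →N
[5] x=3 y=3 t=34 →N
[6] x=3 y=4 t=38 →N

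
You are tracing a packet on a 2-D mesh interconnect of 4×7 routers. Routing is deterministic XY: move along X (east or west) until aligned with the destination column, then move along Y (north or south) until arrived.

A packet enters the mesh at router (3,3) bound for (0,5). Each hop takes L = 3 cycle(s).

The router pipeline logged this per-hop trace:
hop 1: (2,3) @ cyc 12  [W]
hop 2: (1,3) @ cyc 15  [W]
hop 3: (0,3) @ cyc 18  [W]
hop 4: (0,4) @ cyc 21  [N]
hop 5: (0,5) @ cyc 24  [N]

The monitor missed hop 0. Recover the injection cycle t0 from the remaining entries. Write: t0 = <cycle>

t0 = 9

At hop 1 the cycle is 12; in general cyc_k = t0 + kL.
t0 = cyc[1] − L = 12 − 3 = 9.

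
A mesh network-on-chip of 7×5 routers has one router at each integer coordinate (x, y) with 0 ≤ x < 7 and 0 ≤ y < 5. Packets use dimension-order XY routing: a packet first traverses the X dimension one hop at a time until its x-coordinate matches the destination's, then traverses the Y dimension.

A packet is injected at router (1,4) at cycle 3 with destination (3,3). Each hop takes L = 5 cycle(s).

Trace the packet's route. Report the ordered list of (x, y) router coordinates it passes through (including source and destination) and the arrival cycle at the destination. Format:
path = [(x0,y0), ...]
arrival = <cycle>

path = [(1,4), (2,4), (3,4), (3,3)]
arrival = 18

  0. router=(1,4) cycle=3 (inject)
  1. router=(2,4) cycle=8 dir=E
  2. router=(3,4) cycle=13 dir=E
  3. router=(3,3) cycle=18 dir=S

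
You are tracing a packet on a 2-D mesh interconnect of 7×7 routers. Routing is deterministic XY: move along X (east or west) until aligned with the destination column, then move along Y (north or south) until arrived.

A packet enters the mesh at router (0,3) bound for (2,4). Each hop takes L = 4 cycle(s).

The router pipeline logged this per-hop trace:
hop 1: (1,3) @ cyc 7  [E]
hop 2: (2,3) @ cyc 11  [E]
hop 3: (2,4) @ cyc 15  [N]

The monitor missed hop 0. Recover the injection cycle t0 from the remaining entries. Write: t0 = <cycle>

t0 = 3

The first recorded entry is hop 1 at cycle 7.
So t0 = 7 − 1·4 = 3.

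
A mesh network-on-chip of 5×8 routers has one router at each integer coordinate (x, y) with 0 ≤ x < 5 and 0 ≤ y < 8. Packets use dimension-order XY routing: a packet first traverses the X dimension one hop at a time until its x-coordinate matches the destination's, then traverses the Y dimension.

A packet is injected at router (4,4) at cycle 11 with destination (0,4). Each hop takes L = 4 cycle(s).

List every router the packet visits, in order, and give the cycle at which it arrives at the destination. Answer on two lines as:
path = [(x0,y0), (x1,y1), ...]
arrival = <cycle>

src (4,4)  cyc=11
W→(3,4)  cyc=15
W→(2,4)  cyc=19
W→(1,4)  cyc=23
W→(0,4)  cyc=27

path = [(4,4), (3,4), (2,4), (1,4), (0,4)]
arrival = 27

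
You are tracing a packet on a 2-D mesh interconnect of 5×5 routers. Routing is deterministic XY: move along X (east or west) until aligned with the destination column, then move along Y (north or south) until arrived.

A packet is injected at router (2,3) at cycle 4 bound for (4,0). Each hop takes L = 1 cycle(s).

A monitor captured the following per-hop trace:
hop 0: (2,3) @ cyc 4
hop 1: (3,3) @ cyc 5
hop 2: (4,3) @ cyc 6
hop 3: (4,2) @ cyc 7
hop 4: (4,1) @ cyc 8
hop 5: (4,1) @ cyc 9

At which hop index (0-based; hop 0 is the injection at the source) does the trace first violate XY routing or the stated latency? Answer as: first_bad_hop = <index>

first_bad_hop = 5

check 1→ d=(1,0) cyc+1: ok
check 2→ d=(1,0) cyc+1: ok
check 3→ d=(0,-1) cyc+1: ok
check 4→ d=(0,-1) cyc+1: ok
check 5→ d=(0,0) cyc+1: BAD: non-unit step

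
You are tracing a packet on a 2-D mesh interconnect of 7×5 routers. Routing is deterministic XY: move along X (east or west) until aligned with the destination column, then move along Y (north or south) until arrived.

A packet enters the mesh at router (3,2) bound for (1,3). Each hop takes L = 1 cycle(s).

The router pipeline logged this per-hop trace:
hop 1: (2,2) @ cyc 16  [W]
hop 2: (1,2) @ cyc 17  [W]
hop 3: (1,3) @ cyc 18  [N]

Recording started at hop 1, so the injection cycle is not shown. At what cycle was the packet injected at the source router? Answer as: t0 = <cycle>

cyc[1] = 16 and cyc[k] = t0 + k·L for every k.
So t0 = 16 − 1·1 = 15.

t0 = 15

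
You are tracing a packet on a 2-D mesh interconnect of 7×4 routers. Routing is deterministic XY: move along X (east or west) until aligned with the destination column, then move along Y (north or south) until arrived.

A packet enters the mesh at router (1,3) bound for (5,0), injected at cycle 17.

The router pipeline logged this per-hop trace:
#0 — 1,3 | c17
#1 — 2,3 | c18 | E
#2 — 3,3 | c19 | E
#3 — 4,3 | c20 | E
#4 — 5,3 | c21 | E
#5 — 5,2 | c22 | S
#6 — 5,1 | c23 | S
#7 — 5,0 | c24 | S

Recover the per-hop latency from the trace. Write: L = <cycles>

L = 1

Δcyc across hop 0→1: 18 − 17 = 1.
Each hop adds L, hence L = 1.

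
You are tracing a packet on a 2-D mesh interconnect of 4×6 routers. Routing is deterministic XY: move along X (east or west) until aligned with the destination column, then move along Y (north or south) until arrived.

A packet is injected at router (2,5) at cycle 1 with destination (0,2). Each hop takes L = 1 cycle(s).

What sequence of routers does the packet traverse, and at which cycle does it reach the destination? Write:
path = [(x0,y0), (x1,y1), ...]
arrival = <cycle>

#0 — 2,5 | c1
#1 — 1,5 | c2 | W
#2 — 0,5 | c3 | W
#3 — 0,4 | c4 | S
#4 — 0,3 | c5 | S
#5 — 0,2 | c6 | S

path = [(2,5), (1,5), (0,5), (0,4), (0,3), (0,2)]
arrival = 6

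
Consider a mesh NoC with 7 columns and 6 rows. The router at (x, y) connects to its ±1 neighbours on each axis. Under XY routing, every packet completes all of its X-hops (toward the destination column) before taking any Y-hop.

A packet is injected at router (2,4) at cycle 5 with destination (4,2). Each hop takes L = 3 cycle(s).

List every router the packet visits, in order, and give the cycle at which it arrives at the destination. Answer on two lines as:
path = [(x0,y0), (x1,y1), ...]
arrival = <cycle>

path = [(2,4), (3,4), (4,4), (4,3), (4,2)]
arrival = 17

#0 — 2,4 | c5
#1 — 3,4 | c8 | E
#2 — 4,4 | c11 | E
#3 — 4,3 | c14 | S
#4 — 4,2 | c17 | S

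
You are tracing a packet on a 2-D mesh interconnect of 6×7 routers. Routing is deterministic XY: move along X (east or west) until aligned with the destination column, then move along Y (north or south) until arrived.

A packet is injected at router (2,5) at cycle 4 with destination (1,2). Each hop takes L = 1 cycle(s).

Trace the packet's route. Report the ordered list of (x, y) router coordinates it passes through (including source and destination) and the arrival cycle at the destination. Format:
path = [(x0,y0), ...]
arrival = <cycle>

path = [(2,5), (1,5), (1,4), (1,3), (1,2)]
arrival = 8

hop 0: (2,5) @ cyc 4
hop 1: (1,5) @ cyc 5  [W]
hop 2: (1,4) @ cyc 6  [S]
hop 3: (1,3) @ cyc 7  [S]
hop 4: (1,2) @ cyc 8  [S]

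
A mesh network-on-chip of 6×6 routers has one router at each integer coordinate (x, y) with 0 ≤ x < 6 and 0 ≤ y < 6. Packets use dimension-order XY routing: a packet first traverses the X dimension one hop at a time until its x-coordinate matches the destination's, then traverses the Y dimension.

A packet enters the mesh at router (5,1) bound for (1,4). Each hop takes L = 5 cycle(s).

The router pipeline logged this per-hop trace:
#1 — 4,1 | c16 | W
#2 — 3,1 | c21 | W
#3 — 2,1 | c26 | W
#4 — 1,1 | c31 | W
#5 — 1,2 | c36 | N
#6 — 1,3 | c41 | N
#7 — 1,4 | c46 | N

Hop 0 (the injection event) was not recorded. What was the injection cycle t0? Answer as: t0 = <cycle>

t0 = 11

cyc[1] = 16 and cyc[k] = t0 + k·L for every k.
Subtract one hop: t0 = 16 − 5 = 11.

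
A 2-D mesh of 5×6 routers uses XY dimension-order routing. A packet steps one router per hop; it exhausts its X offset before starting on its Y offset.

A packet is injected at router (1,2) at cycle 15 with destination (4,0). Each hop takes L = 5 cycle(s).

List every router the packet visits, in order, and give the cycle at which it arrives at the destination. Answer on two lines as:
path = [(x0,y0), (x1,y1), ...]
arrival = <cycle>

path = [(1,2), (2,2), (3,2), (4,2), (4,1), (4,0)]
arrival = 40

#0 — 1,2 | c15
#1 — 2,2 | c20 | E
#2 — 3,2 | c25 | E
#3 — 4,2 | c30 | E
#4 — 4,1 | c35 | S
#5 — 4,0 | c40 | S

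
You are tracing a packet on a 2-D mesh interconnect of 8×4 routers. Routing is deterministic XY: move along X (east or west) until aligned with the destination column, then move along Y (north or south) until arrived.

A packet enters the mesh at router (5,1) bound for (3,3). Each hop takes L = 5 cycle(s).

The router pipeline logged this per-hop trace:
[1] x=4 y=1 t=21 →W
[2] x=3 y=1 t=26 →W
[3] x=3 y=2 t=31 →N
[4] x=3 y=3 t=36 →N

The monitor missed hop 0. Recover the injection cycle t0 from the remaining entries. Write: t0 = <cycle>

t0 = 16

cyc[1] = 21 and cyc[k] = t0 + k·L for every k.
Therefore t0 = 21 − L = 16.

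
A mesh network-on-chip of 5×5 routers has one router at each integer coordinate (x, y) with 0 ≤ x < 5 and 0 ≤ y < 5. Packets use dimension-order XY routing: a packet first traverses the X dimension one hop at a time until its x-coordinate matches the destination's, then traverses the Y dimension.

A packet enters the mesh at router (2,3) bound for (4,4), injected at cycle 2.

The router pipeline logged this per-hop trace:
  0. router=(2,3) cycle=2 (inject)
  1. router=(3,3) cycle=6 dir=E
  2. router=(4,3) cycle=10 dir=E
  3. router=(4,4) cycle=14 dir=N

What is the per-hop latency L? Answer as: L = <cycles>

Between hops 0 and 1 the cycle counter advances 6 − 2 = 4.
Each hop adds L, hence L = 4.

L = 4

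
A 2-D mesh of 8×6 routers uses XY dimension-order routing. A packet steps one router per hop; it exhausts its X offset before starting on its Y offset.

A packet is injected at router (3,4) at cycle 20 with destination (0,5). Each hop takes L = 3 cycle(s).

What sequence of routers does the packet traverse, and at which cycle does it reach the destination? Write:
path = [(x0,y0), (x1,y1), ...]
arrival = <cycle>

#0 — 3,4 | c20
#1 — 2,4 | c23 | W
#2 — 1,4 | c26 | W
#3 — 0,4 | c29 | W
#4 — 0,5 | c32 | N

path = [(3,4), (2,4), (1,4), (0,4), (0,5)]
arrival = 32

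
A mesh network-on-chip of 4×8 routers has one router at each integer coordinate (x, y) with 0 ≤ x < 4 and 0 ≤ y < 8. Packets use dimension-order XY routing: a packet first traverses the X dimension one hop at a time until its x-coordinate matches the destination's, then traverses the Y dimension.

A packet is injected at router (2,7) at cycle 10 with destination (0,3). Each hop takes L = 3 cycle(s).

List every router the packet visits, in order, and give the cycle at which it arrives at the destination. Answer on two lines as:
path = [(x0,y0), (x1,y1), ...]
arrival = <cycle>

path = [(2,7), (1,7), (0,7), (0,6), (0,5), (0,4), (0,3)]
arrival = 28

[0] x=2 y=7 t=10
[1] x=1 y=7 t=13 →W
[2] x=0 y=7 t=16 →W
[3] x=0 y=6 t=19 →S
[4] x=0 y=5 t=22 →S
[5] x=0 y=4 t=25 →S
[6] x=0 y=3 t=28 →S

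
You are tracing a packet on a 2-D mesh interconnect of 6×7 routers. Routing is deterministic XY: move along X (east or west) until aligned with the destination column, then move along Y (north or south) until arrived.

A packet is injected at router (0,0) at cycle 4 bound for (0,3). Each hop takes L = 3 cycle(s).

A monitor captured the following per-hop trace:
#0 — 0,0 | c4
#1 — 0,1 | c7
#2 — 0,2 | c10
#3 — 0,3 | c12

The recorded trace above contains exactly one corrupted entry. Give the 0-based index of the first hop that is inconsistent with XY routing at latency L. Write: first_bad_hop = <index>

first_bad_hop = 3

check 1→ d=(0,1) cyc+3: ok
check 2→ d=(0,1) cyc+3: ok
check 3→ d=(0,1) cyc+2: BAD: Δcyc=2≠L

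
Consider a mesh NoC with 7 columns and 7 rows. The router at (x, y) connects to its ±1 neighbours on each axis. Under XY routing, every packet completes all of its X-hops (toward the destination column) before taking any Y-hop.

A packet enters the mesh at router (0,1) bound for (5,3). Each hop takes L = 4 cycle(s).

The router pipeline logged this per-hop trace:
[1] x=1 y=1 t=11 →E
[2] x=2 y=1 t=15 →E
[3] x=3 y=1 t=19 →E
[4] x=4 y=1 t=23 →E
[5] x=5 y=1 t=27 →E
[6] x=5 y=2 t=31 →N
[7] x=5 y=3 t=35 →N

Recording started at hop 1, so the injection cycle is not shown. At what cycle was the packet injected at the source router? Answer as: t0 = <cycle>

t0 = 7

The first recorded entry is hop 1 at cycle 11.
Subtract one hop: t0 = 11 − 4 = 7.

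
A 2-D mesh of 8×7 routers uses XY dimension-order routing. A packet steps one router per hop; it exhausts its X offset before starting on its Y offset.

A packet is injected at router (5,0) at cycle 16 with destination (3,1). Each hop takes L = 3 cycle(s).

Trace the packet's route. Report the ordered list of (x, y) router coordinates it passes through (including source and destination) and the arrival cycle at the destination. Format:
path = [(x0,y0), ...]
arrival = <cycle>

path = [(5,0), (4,0), (3,0), (3,1)]
arrival = 25

t=16: at (5,0)
t=19: at (4,0) after W
t=22: at (3,0) after W
t=25: at (3,1) after N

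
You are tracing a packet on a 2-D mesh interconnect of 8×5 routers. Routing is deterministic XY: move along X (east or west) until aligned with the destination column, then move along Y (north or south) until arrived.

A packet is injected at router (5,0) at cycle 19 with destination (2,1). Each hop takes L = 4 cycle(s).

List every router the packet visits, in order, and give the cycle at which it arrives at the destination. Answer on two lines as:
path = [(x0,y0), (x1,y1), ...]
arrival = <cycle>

path = [(5,0), (4,0), (3,0), (2,0), (2,1)]
arrival = 35

[0] x=5 y=0 t=19
[1] x=4 y=0 t=23 →W
[2] x=3 y=0 t=27 →W
[3] x=2 y=0 t=31 →W
[4] x=2 y=1 t=35 →N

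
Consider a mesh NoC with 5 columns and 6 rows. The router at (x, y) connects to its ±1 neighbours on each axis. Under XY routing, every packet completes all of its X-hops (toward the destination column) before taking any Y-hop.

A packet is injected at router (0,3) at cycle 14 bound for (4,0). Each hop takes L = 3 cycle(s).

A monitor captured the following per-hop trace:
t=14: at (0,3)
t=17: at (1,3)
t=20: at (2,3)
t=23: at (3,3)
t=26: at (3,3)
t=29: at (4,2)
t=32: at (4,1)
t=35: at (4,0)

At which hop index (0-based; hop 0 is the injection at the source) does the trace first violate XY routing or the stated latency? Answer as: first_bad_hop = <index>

hop 1: step (+1,+0), +3 cyc — ok
hop 2: step (+1,+0), +3 cyc — ok
hop 3: step (+1,+0), +3 cyc — ok
hop 4: step (+0,+0), +3 cyc — BAD: non-unit step

first_bad_hop = 4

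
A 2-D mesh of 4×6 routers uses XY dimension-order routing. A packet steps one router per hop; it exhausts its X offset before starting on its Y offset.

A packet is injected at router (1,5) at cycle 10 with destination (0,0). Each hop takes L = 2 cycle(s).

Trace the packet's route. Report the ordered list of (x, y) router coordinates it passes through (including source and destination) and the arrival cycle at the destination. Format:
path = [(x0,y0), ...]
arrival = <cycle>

path = [(1,5), (0,5), (0,4), (0,3), (0,2), (0,1), (0,0)]
arrival = 22

src (1,5)  cyc=10
W→(0,5)  cyc=12
S→(0,4)  cyc=14
S→(0,3)  cyc=16
S→(0,2)  cyc=18
S→(0,1)  cyc=20
S→(0,0)  cyc=22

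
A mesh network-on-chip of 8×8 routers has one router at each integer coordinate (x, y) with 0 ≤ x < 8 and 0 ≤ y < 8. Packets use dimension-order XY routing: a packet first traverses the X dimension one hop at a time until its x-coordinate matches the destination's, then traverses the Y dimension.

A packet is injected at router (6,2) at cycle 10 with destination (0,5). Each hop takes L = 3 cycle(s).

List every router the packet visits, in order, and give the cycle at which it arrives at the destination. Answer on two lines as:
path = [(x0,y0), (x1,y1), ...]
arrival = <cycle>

  0. router=(6,2) cycle=10 (inject)
  1. router=(5,2) cycle=13 dir=W
  2. router=(4,2) cycle=16 dir=W
  3. router=(3,2) cycle=19 dir=W
  4. router=(2,2) cycle=22 dir=W
  5. router=(1,2) cycle=25 dir=W
  6. router=(0,2) cycle=28 dir=W
  7. router=(0,3) cycle=31 dir=N
  8. router=(0,4) cycle=34 dir=N
  9. router=(0,5) cycle=37 dir=N

path = [(6,2), (5,2), (4,2), (3,2), (2,2), (1,2), (0,2), (0,3), (0,4), (0,5)]
arrival = 37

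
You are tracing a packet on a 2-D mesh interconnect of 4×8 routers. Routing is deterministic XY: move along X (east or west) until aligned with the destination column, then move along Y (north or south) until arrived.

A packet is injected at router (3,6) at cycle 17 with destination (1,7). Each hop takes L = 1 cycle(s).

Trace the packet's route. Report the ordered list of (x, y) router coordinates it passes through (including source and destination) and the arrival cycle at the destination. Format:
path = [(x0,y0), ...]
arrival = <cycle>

path = [(3,6), (2,6), (1,6), (1,7)]
arrival = 20

#0 — 3,6 | c17
#1 — 2,6 | c18 | W
#2 — 1,6 | c19 | W
#3 — 1,7 | c20 | N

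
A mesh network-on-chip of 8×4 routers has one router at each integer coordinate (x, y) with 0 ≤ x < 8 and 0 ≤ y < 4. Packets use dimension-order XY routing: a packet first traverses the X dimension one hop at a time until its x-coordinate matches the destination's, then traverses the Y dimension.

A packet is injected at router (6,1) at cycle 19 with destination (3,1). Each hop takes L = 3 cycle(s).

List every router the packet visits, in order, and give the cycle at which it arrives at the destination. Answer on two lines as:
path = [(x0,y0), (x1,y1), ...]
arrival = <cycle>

path = [(6,1), (5,1), (4,1), (3,1)]
arrival = 28

#0 — 6,1 | c19
#1 — 5,1 | c22 | W
#2 — 4,1 | c25 | W
#3 — 3,1 | c28 | W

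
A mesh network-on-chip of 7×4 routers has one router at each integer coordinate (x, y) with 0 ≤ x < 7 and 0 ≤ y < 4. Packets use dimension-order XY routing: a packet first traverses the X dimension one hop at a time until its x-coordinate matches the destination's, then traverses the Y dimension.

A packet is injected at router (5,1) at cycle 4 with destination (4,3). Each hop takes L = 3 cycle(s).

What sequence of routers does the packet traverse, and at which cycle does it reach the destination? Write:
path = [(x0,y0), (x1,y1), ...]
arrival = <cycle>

[0] x=5 y=1 t=4
[1] x=4 y=1 t=7 →W
[2] x=4 y=2 t=10 →N
[3] x=4 y=3 t=13 →N

path = [(5,1), (4,1), (4,2), (4,3)]
arrival = 13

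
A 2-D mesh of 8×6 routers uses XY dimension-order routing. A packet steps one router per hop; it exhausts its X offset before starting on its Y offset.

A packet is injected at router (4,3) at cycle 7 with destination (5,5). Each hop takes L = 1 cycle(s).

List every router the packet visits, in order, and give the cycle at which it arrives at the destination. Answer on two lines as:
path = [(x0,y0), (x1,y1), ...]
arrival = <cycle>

path = [(4,3), (5,3), (5,4), (5,5)]
arrival = 10

hop 0: (4,3) @ cyc 7
hop 1: (5,3) @ cyc 8  [E]
hop 2: (5,4) @ cyc 9  [N]
hop 3: (5,5) @ cyc 10  [N]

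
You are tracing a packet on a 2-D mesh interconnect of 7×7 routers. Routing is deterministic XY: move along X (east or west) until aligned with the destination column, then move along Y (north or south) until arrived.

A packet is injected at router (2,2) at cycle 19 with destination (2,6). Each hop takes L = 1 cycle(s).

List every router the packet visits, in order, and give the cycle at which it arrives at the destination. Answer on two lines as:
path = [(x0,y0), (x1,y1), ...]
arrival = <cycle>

  0. router=(2,2) cycle=19 (inject)
  1. router=(2,3) cycle=20 dir=N
  2. router=(2,4) cycle=21 dir=N
  3. router=(2,5) cycle=22 dir=N
  4. router=(2,6) cycle=23 dir=N

path = [(2,2), (2,3), (2,4), (2,5), (2,6)]
arrival = 23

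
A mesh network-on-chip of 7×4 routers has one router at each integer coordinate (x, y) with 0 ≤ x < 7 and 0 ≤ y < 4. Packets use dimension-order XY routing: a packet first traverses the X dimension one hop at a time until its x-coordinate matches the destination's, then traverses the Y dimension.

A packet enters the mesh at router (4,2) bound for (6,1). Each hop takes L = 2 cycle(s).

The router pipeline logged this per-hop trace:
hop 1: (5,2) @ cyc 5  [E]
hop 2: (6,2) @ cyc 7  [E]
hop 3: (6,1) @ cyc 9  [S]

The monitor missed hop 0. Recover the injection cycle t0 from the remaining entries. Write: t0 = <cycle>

cyc[1] = 5 and cyc[k] = t0 + k·L for every k.
So t0 = 5 − 1·2 = 3.

t0 = 3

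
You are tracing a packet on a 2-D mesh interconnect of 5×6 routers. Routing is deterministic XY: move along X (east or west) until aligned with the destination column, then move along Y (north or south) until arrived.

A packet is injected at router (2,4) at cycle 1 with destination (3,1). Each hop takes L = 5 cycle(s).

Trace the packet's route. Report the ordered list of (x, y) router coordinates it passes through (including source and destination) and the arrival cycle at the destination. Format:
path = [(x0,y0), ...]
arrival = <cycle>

src (2,4)  cyc=1
E→(3,4)  cyc=6
S→(3,3)  cyc=11
S→(3,2)  cyc=16
S→(3,1)  cyc=21

path = [(2,4), (3,4), (3,3), (3,2), (3,1)]
arrival = 21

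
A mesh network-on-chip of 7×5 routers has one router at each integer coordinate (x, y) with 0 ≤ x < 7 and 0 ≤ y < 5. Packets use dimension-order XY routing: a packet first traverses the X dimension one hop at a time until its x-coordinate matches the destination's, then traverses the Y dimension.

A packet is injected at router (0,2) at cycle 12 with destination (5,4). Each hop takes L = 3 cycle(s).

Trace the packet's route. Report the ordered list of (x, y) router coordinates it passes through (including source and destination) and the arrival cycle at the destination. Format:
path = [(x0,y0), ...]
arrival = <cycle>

path = [(0,2), (1,2), (2,2), (3,2), (4,2), (5,2), (5,3), (5,4)]
arrival = 33

  0. router=(0,2) cycle=12 (inject)
  1. router=(1,2) cycle=15 dir=E
  2. router=(2,2) cycle=18 dir=E
  3. router=(3,2) cycle=21 dir=E
  4. router=(4,2) cycle=24 dir=E
  5. router=(5,2) cycle=27 dir=E
  6. router=(5,3) cycle=30 dir=N
  7. router=(5,4) cycle=33 dir=N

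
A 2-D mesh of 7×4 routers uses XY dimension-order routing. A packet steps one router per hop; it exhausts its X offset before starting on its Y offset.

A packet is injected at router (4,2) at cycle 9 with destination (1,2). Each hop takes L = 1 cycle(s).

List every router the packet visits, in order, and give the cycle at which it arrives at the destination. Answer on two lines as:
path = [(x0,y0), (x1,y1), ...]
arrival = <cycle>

path = [(4,2), (3,2), (2,2), (1,2)]
arrival = 12

src (4,2)  cyc=9
W→(3,2)  cyc=10
W→(2,2)  cyc=11
W→(1,2)  cyc=12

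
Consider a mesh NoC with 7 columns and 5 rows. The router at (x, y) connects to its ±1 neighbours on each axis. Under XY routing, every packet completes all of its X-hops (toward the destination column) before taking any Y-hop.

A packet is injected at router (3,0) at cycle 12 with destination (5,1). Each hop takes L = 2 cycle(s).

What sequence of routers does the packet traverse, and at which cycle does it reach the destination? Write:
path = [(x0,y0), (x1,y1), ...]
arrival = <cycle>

path = [(3,0), (4,0), (5,0), (5,1)]
arrival = 18

t=12: at (3,0)
t=14: at (4,0) after E
t=16: at (5,0) after E
t=18: at (5,1) after N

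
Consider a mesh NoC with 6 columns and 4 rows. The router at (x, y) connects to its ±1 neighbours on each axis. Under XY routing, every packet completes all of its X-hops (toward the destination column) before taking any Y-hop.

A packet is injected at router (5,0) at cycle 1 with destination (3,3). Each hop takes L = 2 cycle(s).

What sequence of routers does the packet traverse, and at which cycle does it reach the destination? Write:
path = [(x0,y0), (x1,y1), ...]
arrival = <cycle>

  0. router=(5,0) cycle=1 (inject)
  1. router=(4,0) cycle=3 dir=W
  2. router=(3,0) cycle=5 dir=W
  3. router=(3,1) cycle=7 dir=N
  4. router=(3,2) cycle=9 dir=N
  5. router=(3,3) cycle=11 dir=N

path = [(5,0), (4,0), (3,0), (3,1), (3,2), (3,3)]
arrival = 11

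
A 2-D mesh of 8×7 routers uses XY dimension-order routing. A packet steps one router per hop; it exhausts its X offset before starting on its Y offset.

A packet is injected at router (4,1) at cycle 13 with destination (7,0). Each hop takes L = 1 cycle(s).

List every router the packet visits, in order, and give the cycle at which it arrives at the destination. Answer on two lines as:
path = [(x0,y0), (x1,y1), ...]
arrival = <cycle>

path = [(4,1), (5,1), (6,1), (7,1), (7,0)]
arrival = 17

  0. router=(4,1) cycle=13 (inject)
  1. router=(5,1) cycle=14 dir=E
  2. router=(6,1) cycle=15 dir=E
  3. router=(7,1) cycle=16 dir=E
  4. router=(7,0) cycle=17 dir=S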